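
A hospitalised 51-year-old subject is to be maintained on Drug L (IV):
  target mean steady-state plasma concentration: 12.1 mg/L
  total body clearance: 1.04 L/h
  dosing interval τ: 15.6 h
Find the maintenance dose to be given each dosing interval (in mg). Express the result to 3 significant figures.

196 mg

At steady state, Dose/τ = Css × CL.
Dose = Css × CL × τ = 12.1 × 1.040 × 15.6 = 196.3 mg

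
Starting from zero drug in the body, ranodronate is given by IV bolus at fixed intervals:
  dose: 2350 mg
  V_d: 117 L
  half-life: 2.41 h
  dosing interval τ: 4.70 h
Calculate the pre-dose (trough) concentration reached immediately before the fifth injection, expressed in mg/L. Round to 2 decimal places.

6.98 mg/L

C₀ per dose = Dose / Vd = 2350 / 117 = 20.09 mg/L
k = ln2 / t½ = 0.693147 / 2.41 = 0.2876 h⁻¹
Fraction remaining after one interval: r = e^(−kτ) = e^(−0.2876 × 4.70) = 0.2588
Before dose 5, 4 doses have been given (aged 1τ, 2τ, 3τ, 4τ).
C_trough = C₀ × (r + r² + … + r^4) = C₀ × r(1−r^4)/(1−r)
        = 20.09 × 0.2588 × (1 − 0.004486) / (1 − 0.2588) = 6.983 mg/L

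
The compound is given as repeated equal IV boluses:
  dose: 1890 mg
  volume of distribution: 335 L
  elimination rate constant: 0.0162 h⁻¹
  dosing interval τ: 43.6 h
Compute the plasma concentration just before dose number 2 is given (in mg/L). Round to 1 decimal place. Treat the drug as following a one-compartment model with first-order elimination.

2.8 mg/L

C₀ per dose = Dose / Vd = 1890 / 335 = 5.642 mg/L
Fraction remaining after one interval: r = e^(−kτ) = e^(−0.01620 × 43.6) = 0.4935
Before dose 2, 1 dose has been given (aged 1τ).
C_trough = C₀ × r = 5.642 × 0.4935 = 2.784 mg/L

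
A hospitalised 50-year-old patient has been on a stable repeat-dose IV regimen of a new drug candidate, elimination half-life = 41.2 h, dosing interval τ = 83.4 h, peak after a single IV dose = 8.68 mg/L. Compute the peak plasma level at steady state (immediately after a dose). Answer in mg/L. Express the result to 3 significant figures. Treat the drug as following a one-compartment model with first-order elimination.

k = ln2 / t½ = 0.693147 / 41.2 = 0.01682 h⁻¹
e^(−kτ) = e^(−0.01682 × 83.4) = 0.2459
Accumulation ratio R = 1 / (1 − e^(−kτ)) = 1 / (1 − 0.2459) = 1.326
Steady-state peak = C₀ × R = 8.68 × 1.326 = 11.51 mg/L

11.5 mg/L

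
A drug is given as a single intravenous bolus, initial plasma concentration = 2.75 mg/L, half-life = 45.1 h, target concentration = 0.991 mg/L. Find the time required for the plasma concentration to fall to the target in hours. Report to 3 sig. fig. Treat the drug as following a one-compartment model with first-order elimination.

66.4 h

k = ln2 / t½ = 0.693147 / 45.1 = 0.01537 h⁻¹
t = ln(C₀ / C) / k = ln(2.750 / 0.991) / 0.01537
  = ln(2.775) / 0.01537 = 1.021 / 0.01537 = 66.43 h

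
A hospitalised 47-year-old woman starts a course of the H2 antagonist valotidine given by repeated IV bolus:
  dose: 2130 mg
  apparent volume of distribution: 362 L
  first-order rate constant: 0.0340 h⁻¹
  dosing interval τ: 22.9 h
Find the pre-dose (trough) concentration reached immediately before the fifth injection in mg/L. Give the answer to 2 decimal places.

C₀ per dose = Dose / Vd = 2130 / 362 = 5.884 mg/L
Fraction remaining after one interval: r = e^(−kτ) = e^(−0.03400 × 22.9) = 0.4590
Before dose 5, 4 doses have been given (aged 1τ, 2τ, 3τ, 4τ).
C_trough = C₀ × (r + r² + … + r^4) = C₀ × r(1−r^4)/(1−r)
        = 5.884 × 0.4590 × (1 − 0.04439) / (1 − 0.4590) = 4.771 mg/L

4.77 mg/L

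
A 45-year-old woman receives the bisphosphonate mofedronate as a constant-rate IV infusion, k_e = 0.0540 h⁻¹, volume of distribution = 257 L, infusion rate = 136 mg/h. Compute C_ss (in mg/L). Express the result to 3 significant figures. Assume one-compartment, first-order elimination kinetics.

9.80 mg/L

CL = k × Vd = 0.05400 × 257 = 13.88 L/h
At steady state Css = R₀ / CL = 136 / 13.88 = 9.798 mg/L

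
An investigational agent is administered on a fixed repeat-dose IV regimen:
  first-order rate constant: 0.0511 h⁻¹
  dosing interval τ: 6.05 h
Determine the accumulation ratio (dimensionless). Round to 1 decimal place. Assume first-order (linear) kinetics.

3.8

e^(−kτ) = e^(−0.05110 × 6.05) = 0.7341
Accumulation ratio R = 1 / (1 − e^(−kτ)) = 1 / (1 − 0.7341) = 3.761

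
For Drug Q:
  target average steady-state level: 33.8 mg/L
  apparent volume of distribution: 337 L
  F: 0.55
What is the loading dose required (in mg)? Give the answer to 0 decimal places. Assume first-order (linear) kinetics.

20710 mg

LD = Css × Vd / F = 33.8 × 337 / 0.55 = 20710 mg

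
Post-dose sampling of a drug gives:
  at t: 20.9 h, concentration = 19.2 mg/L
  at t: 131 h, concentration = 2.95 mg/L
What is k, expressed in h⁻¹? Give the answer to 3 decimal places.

0.017 h⁻¹

k = ln(C₁/C₂) / (t₂ − t₁) = ln(19.2/2.95) / (131 − 20.9)
  = 1.873 / 110.1 = 0.01701 h⁻¹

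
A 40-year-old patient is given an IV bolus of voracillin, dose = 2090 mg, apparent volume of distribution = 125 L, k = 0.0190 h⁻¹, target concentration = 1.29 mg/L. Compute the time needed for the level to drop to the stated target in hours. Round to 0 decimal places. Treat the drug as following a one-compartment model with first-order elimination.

C₀ = Dose / Vd = 2090 / 125 = 16.72 mg/L
t = ln(C₀ / C) / k = ln(16.72 / 1.29) / 0.01900
  = ln(12.96) / 0.01900 = 2.562 / 0.01900 = 134.8 h

135 h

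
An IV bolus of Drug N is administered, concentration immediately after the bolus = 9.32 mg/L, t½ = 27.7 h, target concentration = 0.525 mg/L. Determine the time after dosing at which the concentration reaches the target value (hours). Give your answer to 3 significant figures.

115 h

k = ln2 / t½ = 0.693147 / 27.7 = 0.02502 h⁻¹
t = ln(C₀ / C) / k = ln(9.320 / 0.525) / 0.02502
  = ln(17.75) / 0.02502 = 2.876 / 0.02502 = 114.9 h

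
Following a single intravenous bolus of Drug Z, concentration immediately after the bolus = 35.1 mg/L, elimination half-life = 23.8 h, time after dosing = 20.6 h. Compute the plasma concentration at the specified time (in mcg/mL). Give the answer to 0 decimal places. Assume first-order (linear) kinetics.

k = ln2 / t½ = 0.693147 / 23.8 = 0.02912 h⁻¹
C = C₀ · e^(−k·t) = 35.10 × e^(−0.02912 × 20.6)
  = 35.10 × 0.5489 = 19.27 mg/L
(19.27 mg/L = 19.27 mcg/mL)

19 mcg/mL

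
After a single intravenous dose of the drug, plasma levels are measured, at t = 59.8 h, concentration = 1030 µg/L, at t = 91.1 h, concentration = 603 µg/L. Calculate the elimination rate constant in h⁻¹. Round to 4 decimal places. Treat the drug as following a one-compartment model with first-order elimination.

k = ln(C₁/C₂) / (t₂ − t₁) = ln(1030/603) / (91.1 − 59.8)
  = 0.5354 / 31.30 = 0.01711 h⁻¹

0.0171 h⁻¹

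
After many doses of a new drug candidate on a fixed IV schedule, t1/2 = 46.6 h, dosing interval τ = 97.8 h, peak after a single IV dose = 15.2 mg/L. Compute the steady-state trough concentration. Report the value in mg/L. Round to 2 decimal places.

4.63 mg/L

k = ln2 / t½ = 0.693147 / 46.6 = 0.01487 h⁻¹
e^(−kτ) = e^(−0.01487 × 97.8) = 0.2336
Accumulation ratio R = 1 / (1 − e^(−kτ)) = 1 / (1 − 0.2336) = 1.305
Steady-state trough = C₀ × R × e^(−kτ) = 15.2 × 1.305 × 0.2336 = 4.634 mg/L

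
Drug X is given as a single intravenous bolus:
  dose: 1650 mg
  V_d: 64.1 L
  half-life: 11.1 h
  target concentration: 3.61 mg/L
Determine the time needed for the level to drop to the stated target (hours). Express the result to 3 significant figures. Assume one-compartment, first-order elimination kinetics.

31.5 h

C₀ = Dose / Vd = 1650 / 64.1 = 25.74 mg/L
k = ln2 / t½ = 0.693147 / 11.1 = 0.06245 h⁻¹
t = ln(C₀ / C) / k = ln(25.74 / 3.61) / 0.06245
  = ln(7.130) / 0.06245 = 1.964 / 0.06245 = 31.45 h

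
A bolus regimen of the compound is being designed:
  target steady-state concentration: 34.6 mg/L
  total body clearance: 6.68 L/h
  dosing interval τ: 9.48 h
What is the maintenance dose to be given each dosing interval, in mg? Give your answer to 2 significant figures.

At steady state, Dose/τ = Css × CL.
Dose = Css × CL × τ = 34.6 × 6.680 × 9.48 = 2191 mg

2200 mg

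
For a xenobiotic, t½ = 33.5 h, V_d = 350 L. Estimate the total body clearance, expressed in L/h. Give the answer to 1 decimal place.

7.2 L/h

k = ln2 / t½ = 0.693147 / 33.5 = 0.02069 h⁻¹
CL = k × Vd = 0.02069 × 350 = 7.242 L/h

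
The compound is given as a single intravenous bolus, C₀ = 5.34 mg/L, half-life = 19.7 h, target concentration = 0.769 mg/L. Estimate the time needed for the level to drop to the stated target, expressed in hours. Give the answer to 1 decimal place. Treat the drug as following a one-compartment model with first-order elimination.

55.1 h

k = ln2 / t½ = 0.693147 / 19.7 = 0.03519 h⁻¹
t = ln(C₀ / C) / k = ln(5.340 / 0.769) / 0.03519
  = ln(6.944) / 0.03519 = 1.938 / 0.03519 = 55.07 h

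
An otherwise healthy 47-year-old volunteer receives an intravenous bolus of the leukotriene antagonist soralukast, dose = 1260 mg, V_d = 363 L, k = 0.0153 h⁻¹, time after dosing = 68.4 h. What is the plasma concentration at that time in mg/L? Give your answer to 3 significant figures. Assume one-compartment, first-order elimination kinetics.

C₀ = Dose / Vd = 1260 / 363 = 3.471 mg/L
C = C₀ · e^(−k·t) = 3.471 × e^(−0.01530 × 68.4)
  = 3.471 × 0.3512 = 1.219 mg/L

1.22 mg/L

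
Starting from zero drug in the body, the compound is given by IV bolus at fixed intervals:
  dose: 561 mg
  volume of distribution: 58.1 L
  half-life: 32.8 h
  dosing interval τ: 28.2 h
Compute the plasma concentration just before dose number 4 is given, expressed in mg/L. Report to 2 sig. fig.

9.9 mg/L

C₀ per dose = Dose / Vd = 561 / 58.1 = 9.656 mg/L
k = ln2 / t½ = 0.693147 / 32.8 = 0.02113 h⁻¹
Fraction remaining after one interval: r = e^(−kτ) = e^(−0.02113 × 28.2) = 0.5511
Before dose 4, 3 doses have been given (aged 1τ, 2τ, 3τ).
C_trough = C₀ × (r + r² + … + r^3) = C₀ × r(1−r^3)/(1−r)
        = 9.656 × 0.5511 × (1 − 0.1674) / (1 − 0.5511) = 9.870 mg/L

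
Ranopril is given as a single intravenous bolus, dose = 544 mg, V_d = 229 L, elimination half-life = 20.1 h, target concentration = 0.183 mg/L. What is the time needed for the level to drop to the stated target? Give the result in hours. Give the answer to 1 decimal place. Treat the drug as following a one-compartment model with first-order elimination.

C₀ = Dose / Vd = 544.0 / 229 = 2.376 mg/L
k = ln2 / t½ = 0.693147 / 20.1 = 0.03448 h⁻¹
t = ln(C₀ / C) / k = ln(2.376 / 0.183) / 0.03448
  = ln(12.98) / 0.03448 = 2.563 / 0.03448 = 74.33 h

74.3 h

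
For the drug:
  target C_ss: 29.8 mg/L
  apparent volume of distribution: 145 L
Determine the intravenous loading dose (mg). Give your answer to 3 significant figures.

LD = Css × Vd = 29.8 × 145 = 4321 mg

4320 mg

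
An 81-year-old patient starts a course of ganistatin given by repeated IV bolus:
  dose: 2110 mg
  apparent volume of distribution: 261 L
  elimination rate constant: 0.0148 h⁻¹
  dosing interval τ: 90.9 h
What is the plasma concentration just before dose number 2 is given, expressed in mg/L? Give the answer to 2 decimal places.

C₀ per dose = Dose / Vd = 2110 / 261 = 8.084 mg/L
Fraction remaining after one interval: r = e^(−kτ) = e^(−0.01480 × 90.9) = 0.2605
Before dose 2, 1 dose has been given (aged 1τ).
C_trough = C₀ × r = 8.084 × 0.2605 = 2.106 mg/L

2.11 mg/L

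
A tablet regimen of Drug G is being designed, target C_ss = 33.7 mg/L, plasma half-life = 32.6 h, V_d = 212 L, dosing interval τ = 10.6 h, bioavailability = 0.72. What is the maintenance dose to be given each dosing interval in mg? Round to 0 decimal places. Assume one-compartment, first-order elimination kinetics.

k = ln2 / t½ = 0.693147 / 32.6 = 0.02126 h⁻¹
CL = k × Vd = 0.02126 × 212 = 4.507 L/h
At steady state, F × (Dose/τ) = Css × CL.
Dose = Css × CL × τ / F = 33.7 × 4.507 × 10.6 / 0.72 = 2236 mg

2236 mg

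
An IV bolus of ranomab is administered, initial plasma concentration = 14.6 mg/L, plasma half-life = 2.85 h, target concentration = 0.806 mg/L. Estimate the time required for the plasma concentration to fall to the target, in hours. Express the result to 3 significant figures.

k = ln2 / t½ = 0.693147 / 2.85 = 0.2432 h⁻¹
t = ln(C₀ / C) / k = ln(14.60 / 0.806) / 0.2432
  = ln(18.11) / 0.2432 = 2.896 / 0.2432 = 11.91 h

11.9 h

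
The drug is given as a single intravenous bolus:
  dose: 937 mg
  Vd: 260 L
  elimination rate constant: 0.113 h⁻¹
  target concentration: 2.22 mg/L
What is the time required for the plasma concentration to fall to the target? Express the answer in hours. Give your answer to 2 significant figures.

4.3 h

C₀ = Dose / Vd = 937.0 / 260 = 3.604 mg/L
t = ln(C₀ / C) / k = ln(3.604 / 2.22) / 0.1130
  = ln(1.623) / 0.1130 = 0.4843 / 0.1130 = 4.286 h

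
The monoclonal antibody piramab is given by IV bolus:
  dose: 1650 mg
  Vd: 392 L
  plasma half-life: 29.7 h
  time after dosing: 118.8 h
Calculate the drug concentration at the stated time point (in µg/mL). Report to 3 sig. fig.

C₀ = Dose / Vd = 1650 / 392 = 4.209 mg/L
k = ln2 / t½ = 0.693147 / 29.7 = 0.02334 h⁻¹
t / t½ = 118.8 / 29.7 = 4 half-lives
C = C₀ × (1/2)^4 = 4.209 × 0.06250 = 0.2631 mg/L
(0.2631 mg/L = 0.2631 µg/mL)

0.263 µg/mL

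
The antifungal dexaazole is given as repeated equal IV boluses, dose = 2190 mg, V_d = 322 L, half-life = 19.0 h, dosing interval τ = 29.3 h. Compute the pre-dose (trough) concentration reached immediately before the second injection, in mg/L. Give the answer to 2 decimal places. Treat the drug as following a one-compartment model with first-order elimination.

C₀ per dose = Dose / Vd = 2190 / 322 = 6.801 mg/L
k = ln2 / t½ = 0.693147 / 19.0 = 0.03648 h⁻¹
Fraction remaining after one interval: r = e^(−kτ) = e^(−0.03648 × 29.3) = 0.3434
Before dose 2, 1 dose has been given (aged 1τ).
C_trough = C₀ × r = 6.801 × 0.3434 = 2.335 mg/L

2.34 mg/L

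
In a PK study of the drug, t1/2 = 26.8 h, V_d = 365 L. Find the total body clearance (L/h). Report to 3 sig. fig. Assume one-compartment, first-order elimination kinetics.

k = ln2 / t½ = 0.693147 / 26.8 = 0.02586 h⁻¹
CL = k × Vd = 0.02586 × 365 = 9.439 L/h

9.44 L/h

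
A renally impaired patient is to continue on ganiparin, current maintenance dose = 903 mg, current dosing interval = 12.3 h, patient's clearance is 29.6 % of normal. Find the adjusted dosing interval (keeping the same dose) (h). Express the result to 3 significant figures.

To keep the same average steady-state level, dosing rate must scale with clearance.
CL ratio = 29.6 / 100 = 0.2960
New interval (same dose) = 12.3 / 0.2960 = 41.55 h

41.6 h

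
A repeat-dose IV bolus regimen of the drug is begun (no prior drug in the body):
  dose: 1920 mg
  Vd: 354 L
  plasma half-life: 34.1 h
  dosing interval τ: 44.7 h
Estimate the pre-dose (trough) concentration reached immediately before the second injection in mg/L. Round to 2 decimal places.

2.19 mg/L

C₀ per dose = Dose / Vd = 1920 / 354 = 5.424 mg/L
k = ln2 / t½ = 0.693147 / 34.1 = 0.02033 h⁻¹
Fraction remaining after one interval: r = e^(−kτ) = e^(−0.02033 × 44.7) = 0.4030
Before dose 2, 1 dose has been given (aged 1τ).
C_trough = C₀ × r = 5.424 × 0.4030 = 2.186 mg/L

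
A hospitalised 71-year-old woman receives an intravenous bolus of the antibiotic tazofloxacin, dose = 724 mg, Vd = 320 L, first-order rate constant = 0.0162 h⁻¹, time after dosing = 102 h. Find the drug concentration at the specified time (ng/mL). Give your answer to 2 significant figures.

430 ng/mL

C₀ = Dose / Vd = 724.0 / 320 = 2.263 mg/L
C = C₀ · e^(−k·t) = 2.263 × e^(−0.01620 × 102)
  = 2.263 × 0.1916 = 0.4336 mg/L
Convert: 0.4336 mg/L × 1000 = 433.6 ng/mL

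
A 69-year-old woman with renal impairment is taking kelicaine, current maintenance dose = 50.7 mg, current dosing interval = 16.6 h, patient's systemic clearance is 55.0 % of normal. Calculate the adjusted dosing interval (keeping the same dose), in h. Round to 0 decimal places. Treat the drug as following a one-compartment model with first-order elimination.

30 h

To keep the same average steady-state level, dosing rate must scale with clearance.
CL ratio = 55.0 / 100 = 0.5500
New interval (same dose) = 16.6 / 0.5500 = 30.18 h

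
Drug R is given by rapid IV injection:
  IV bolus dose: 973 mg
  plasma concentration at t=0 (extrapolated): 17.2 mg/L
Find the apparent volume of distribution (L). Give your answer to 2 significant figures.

Vd = Dose / C₀ = 973.0 / 17.2 = 56.57 L

57 L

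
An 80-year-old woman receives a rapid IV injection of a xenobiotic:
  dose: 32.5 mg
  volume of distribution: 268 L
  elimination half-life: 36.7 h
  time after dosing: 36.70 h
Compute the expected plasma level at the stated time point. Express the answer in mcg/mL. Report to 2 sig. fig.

0.061 mcg/mL

C₀ = Dose / Vd = 32.50 / 268 = 0.1213 mg/L
k = ln2 / t½ = 0.693147 / 36.7 = 0.01889 h⁻¹
t / t½ = 36.70 / 36.7 = 1 half-lives
C = C₀ × (1/2)^1 = 0.1213 × 0.5000 = 0.06065 mg/L
(0.06065 mg/L = 0.06065 mcg/mL)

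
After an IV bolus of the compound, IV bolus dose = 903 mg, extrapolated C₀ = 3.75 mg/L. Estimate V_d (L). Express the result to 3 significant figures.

241 L

Vd = Dose / C₀ = 903.0 / 3.75 = 240.8 L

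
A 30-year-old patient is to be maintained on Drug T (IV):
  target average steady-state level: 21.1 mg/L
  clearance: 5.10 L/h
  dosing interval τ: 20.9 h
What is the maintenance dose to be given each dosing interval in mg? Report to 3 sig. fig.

2250 mg

At steady state, Dose/τ = Css × CL.
Dose = Css × CL × τ = 21.1 × 5.100 × 20.9 = 2249 mg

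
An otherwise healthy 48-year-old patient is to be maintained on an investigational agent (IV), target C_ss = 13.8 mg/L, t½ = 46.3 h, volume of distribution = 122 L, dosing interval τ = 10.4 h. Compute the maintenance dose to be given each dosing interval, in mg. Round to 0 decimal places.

k = ln2 / t½ = 0.693147 / 46.3 = 0.01497 h⁻¹
CL = k × Vd = 0.01497 × 122 = 1.826 L/h
At steady state, Dose/τ = Css × CL.
Dose = Css × CL × τ = 13.8 × 1.826 × 10.4 = 262.1 mg

262 mg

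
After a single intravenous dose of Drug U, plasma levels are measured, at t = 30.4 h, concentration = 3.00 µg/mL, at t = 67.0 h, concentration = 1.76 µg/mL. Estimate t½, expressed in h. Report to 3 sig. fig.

k = ln(C₁/C₂) / (t₂ − t₁) = ln(3.00/1.76) / (67.0 − 30.4)
  = 0.5333 / 36.60 = 0.01457 h⁻¹
t½ = ln2 / k = 0.693147 / 0.01457 = 47.57 h

47.6 h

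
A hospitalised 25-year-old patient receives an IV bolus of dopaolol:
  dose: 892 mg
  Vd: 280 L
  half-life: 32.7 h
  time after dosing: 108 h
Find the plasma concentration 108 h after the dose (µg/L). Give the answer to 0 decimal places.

323 µg/L

C₀ = Dose / Vd = 892.0 / 280 = 3.186 mg/L
k = ln2 / t½ = 0.693147 / 32.7 = 0.02120 h⁻¹
C = C₀ · e^(−k·t) = 3.186 × e^(−0.02120 × 108)
  = 3.186 × 0.1013 = 0.3227 mg/L
Convert: 0.3227 mg/L × 1000 = 322.7 µg/L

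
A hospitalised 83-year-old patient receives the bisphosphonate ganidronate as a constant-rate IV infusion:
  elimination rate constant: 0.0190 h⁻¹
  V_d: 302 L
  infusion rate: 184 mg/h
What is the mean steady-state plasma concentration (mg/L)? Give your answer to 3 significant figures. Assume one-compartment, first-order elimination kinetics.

CL = k × Vd = 0.01900 × 302 = 5.738 L/h
At steady state Css = R₀ / CL = 184 / 5.738 = 32.07 mg/L

32.1 mg/L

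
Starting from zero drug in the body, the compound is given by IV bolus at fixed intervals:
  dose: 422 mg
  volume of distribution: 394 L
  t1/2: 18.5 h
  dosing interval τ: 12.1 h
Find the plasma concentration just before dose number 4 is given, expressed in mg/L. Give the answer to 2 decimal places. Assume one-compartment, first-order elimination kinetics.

C₀ per dose = Dose / Vd = 422 / 394 = 1.071 mg/L
k = ln2 / t½ = 0.693147 / 18.5 = 0.03747 h⁻¹
Fraction remaining after one interval: r = e^(−kτ) = e^(−0.03747 × 12.1) = 0.6355
Before dose 4, 3 doses have been given (aged 1τ, 2τ, 3τ).
C_trough = C₀ × (r + r² + … + r^3) = C₀ × r(1−r^3)/(1−r)
        = 1.071 × 0.6355 × (1 − 0.2567) / (1 − 0.6355) = 1.388 mg/L

1.39 mg/L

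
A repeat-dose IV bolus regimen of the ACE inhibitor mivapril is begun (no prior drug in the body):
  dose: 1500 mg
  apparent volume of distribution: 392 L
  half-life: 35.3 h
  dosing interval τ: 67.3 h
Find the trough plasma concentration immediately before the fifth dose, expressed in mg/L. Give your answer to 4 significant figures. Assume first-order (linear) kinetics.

1.385 mg/L

C₀ per dose = Dose / Vd = 1500 / 392 = 3.827 mg/L
k = ln2 / t½ = 0.693147 / 35.3 = 0.01964 h⁻¹
Fraction remaining after one interval: r = e^(−kτ) = e^(−0.01964 × 67.3) = 0.2667
Before dose 5, 4 doses have been given (aged 1τ, 2τ, 3τ, 4τ).
C_trough = C₀ × (r + r² + … + r^4) = C₀ × r(1−r^4)/(1−r)
        = 3.827 × 0.2667 × (1 − 0.005059) / (1 − 0.2667) = 1.385 mg/L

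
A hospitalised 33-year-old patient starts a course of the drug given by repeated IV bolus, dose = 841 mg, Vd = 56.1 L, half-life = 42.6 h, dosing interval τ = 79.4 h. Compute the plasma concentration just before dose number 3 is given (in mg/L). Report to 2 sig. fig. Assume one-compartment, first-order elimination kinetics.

5.3 mg/L

C₀ per dose = Dose / Vd = 841 / 56.1 = 14.99 mg/L
k = ln2 / t½ = 0.693147 / 42.6 = 0.01627 h⁻¹
Fraction remaining after one interval: r = e^(−kτ) = e^(−0.01627 × 79.4) = 0.2748
Before dose 3, 2 doses have been given (aged 1τ, 2τ).
C_trough = C₀ × (r + r²) = 14.99 × (0.2748 + 0.07552) = 5.251 mg/L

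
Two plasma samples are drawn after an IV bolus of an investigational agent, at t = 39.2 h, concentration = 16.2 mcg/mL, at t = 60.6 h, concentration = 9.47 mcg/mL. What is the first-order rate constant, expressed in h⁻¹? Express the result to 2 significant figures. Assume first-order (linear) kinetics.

k = ln(C₁/C₂) / (t₂ − t₁) = ln(16.2/9.47) / (60.6 − 39.2)
  = 0.5369 / 21.40 = 0.02509 h⁻¹

0.025 h⁻¹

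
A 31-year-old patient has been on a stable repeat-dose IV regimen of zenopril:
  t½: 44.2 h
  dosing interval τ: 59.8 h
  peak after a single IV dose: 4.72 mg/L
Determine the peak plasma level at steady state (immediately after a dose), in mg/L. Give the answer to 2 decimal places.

7.76 mg/L

k = ln2 / t½ = 0.693147 / 44.2 = 0.01568 h⁻¹
e^(−kτ) = e^(−0.01568 × 59.8) = 0.3915
Accumulation ratio R = 1 / (1 − e^(−kτ)) = 1 / (1 − 0.3915) = 1.643
Steady-state peak = C₀ × R = 4.72 × 1.643 = 7.755 mg/L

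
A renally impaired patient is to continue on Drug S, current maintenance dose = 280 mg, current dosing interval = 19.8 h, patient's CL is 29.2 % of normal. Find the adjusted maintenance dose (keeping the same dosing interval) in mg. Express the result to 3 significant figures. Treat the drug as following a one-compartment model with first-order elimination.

To keep the same average steady-state level, dosing rate must scale with clearance.
CL ratio = 29.2 / 100 = 0.2920
New dose (same interval) = 280 × 0.2920 = 81.76 mg

81.8 mg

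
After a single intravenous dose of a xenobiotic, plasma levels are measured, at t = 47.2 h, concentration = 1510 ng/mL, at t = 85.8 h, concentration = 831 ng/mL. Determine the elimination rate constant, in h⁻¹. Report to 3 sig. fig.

k = ln(C₁/C₂) / (t₂ − t₁) = ln(1510/831) / (85.8 − 47.2)
  = 0.5972 / 38.60 = 0.01547 h⁻¹

0.0155 h⁻¹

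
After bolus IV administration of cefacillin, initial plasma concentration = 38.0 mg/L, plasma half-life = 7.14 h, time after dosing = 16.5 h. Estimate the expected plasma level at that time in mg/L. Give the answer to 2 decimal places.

7.66 mg/L

k = ln2 / t½ = 0.693147 / 7.14 = 0.09708 h⁻¹
C = C₀ · e^(−k·t) = 38.00 × e^(−0.09708 × 16.5)
  = 38.00 × 0.2015 = 7.657 mg/L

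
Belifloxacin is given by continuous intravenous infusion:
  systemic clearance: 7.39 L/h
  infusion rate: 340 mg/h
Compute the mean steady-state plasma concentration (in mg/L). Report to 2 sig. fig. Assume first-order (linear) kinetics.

46 mg/L

At steady state Css = R₀ / CL = 340 / 7.390 = 46.01 mg/L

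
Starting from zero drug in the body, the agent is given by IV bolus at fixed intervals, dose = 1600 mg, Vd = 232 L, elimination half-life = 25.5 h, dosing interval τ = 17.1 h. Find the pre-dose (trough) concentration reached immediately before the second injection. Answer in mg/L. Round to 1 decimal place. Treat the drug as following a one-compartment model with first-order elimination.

C₀ per dose = Dose / Vd = 1600 / 232 = 6.897 mg/L
k = ln2 / t½ = 0.693147 / 25.5 = 0.02718 h⁻¹
Fraction remaining after one interval: r = e^(−kτ) = e^(−0.02718 × 17.1) = 0.6283
Before dose 2, 1 dose has been given (aged 1τ).
C_trough = C₀ × r = 6.897 × 0.6283 = 4.333 mg/L

4.3 mg/L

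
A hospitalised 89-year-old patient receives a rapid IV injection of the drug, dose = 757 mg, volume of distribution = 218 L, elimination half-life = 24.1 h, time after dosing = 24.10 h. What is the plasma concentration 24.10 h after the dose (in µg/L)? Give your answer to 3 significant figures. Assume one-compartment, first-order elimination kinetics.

1740 µg/L

C₀ = Dose / Vd = 757.0 / 218 = 3.472 mg/L
k = ln2 / t½ = 0.693147 / 24.1 = 0.02876 h⁻¹
t / t½ = 24.10 / 24.1 = 1 half-lives
C = C₀ × (1/2)^1 = 3.472 × 0.5000 = 1.736 mg/L
Convert: 1.736 mg/L × 1000 = 1736 µg/L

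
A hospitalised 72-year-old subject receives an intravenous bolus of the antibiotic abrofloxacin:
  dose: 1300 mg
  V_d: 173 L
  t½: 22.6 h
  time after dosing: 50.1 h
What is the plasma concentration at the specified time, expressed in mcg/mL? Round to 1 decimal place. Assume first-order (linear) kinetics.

1.6 mcg/mL

C₀ = Dose / Vd = 1300 / 173 = 7.514 mg/L
k = ln2 / t½ = 0.693147 / 22.6 = 0.03067 h⁻¹
C = C₀ · e^(−k·t) = 7.514 × e^(−0.03067 × 50.1)
  = 7.514 × 0.2151 = 1.616 mg/L
(1.616 mg/L = 1.616 mcg/mL)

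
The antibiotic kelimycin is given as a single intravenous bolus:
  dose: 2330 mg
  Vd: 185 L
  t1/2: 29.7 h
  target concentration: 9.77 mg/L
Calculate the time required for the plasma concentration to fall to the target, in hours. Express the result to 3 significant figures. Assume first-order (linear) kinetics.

10.9 h

C₀ = Dose / Vd = 2330 / 185 = 12.59 mg/L
k = ln2 / t½ = 0.693147 / 29.7 = 0.02334 h⁻¹
t = ln(C₀ / C) / k = ln(12.59 / 9.77) / 0.02334
  = ln(1.289) / 0.02334 = 0.2539 / 0.02334 = 10.88 h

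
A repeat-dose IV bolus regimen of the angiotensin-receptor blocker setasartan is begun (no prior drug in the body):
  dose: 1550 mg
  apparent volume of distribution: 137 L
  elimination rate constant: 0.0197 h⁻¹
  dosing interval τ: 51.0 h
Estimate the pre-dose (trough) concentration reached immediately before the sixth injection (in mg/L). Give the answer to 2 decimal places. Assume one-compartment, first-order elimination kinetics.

6.49 mg/L

C₀ per dose = Dose / Vd = 1550 / 137 = 11.31 mg/L
Fraction remaining after one interval: r = e^(−kτ) = e^(−0.01970 × 51.0) = 0.3662
Before dose 6, 5 doses have been given (aged 1τ, 2τ, 3τ, 4τ, 5τ).
C_trough = C₀ × (r + r² + … + r^5) = C₀ × r(1−r^5)/(1−r)
        = 11.31 × 0.3662 × (1 − 0.006586) / (1 − 0.3662) = 6.492 mg/L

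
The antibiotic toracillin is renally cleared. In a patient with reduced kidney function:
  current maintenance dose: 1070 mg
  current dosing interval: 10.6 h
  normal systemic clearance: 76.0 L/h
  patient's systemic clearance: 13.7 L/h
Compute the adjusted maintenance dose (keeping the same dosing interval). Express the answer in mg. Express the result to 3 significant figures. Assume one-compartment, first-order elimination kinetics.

193 mg

To keep the same average steady-state level, dosing rate must scale with clearance.
CL ratio = 13.7 / 76.0 = 0.1803
New dose (same interval) = 1070 × 0.1803 = 192.9 mg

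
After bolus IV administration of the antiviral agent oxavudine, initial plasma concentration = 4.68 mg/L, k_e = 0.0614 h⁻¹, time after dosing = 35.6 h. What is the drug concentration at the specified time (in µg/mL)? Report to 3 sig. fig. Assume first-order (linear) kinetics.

C = C₀ · e^(−k·t) = 4.680 × e^(−0.06140 × 35.6)
  = 4.680 × 0.1124 = 0.5260 mg/L
(0.5260 mg/L = 0.5260 µg/mL)

0.526 µg/mL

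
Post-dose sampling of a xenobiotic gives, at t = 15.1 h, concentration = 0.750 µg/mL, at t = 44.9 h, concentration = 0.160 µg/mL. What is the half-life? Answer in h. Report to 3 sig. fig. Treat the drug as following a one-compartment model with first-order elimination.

13.4 h

k = ln(C₁/C₂) / (t₂ − t₁) = ln(0.750/0.160) / (44.9 − 15.1)
  = 1.545 / 29.80 = 0.05185 h⁻¹
t½ = ln2 / k = 0.693147 / 0.05185 = 13.37 h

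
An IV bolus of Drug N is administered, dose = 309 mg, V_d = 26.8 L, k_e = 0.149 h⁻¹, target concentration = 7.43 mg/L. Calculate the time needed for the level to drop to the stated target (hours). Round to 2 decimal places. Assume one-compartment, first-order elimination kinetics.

2.95 h

C₀ = Dose / Vd = 309.0 / 26.8 = 11.53 mg/L
t = ln(C₀ / C) / k = ln(11.53 / 7.43) / 0.1490
  = ln(1.552) / 0.1490 = 0.4395 / 0.1490 = 2.950 h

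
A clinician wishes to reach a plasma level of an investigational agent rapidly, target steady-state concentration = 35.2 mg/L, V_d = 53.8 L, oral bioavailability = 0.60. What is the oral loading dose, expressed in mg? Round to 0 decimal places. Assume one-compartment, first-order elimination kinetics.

LD = Css × Vd / F = 35.2 × 53.8 / 0.60 = 3156 mg

3156 mg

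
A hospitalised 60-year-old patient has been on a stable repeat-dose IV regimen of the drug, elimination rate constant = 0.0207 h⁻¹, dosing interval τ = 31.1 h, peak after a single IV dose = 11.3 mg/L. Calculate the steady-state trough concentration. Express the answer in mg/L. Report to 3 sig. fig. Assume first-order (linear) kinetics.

12.5 mg/L

e^(−kτ) = e^(−0.02070 × 31.1) = 0.5253
Accumulation ratio R = 1 / (1 − e^(−kτ)) = 1 / (1 − 0.5253) = 2.107
Steady-state trough = C₀ × R × e^(−kτ) = 11.3 × 2.107 × 0.5253 = 12.51 mg/L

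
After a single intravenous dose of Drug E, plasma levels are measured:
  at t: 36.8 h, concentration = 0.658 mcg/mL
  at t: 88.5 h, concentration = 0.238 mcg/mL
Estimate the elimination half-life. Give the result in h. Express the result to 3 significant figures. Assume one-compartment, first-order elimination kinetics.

k = ln(C₁/C₂) / (t₂ − t₁) = ln(0.658/0.238) / (88.5 − 36.8)
  = 1.017 / 51.70 = 0.01967 h⁻¹
t½ = ln2 / k = 0.693147 / 0.01967 = 35.24 h

35.2 h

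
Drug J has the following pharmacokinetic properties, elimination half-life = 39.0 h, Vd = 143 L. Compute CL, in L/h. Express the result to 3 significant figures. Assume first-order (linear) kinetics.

2.54 L/h

k = ln2 / t½ = 0.693147 / 39.0 = 0.01777 h⁻¹
CL = k × Vd = 0.01777 × 143 = 2.541 L/h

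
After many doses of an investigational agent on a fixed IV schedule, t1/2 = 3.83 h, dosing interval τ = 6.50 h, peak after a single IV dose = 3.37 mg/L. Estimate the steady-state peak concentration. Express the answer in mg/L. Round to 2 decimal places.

4.87 mg/L

k = ln2 / t½ = 0.693147 / 3.83 = 0.1810 h⁻¹
e^(−kτ) = e^(−0.1810 × 6.50) = 0.3084
Accumulation ratio R = 1 / (1 − e^(−kτ)) = 1 / (1 − 0.3084) = 1.446
Steady-state peak = C₀ × R = 3.37 × 1.446 = 4.873 mg/L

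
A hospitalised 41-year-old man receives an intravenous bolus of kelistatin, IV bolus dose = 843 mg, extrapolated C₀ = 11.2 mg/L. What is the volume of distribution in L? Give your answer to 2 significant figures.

75 L

Vd = Dose / C₀ = 843.0 / 11.2 = 75.27 L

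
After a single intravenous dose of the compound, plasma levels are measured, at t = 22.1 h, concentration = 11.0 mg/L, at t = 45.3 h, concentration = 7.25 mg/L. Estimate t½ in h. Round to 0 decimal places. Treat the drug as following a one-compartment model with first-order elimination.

39 h

k = ln(C₁/C₂) / (t₂ − t₁) = ln(11.0/7.25) / (45.3 − 22.1)
  = 0.4169 / 23.20 = 0.01797 h⁻¹
t½ = ln2 / k = 0.693147 / 0.01797 = 38.57 h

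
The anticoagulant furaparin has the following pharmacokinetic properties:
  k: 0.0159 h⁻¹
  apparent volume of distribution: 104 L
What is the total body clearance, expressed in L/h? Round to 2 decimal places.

1.65 L/h

CL = k × Vd = 0.0159 × 104 = 1.654 L/h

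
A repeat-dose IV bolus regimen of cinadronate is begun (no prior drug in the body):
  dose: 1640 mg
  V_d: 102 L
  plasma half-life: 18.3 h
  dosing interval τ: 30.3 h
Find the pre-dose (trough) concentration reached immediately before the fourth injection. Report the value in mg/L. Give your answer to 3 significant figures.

C₀ per dose = Dose / Vd = 1640 / 102 = 16.08 mg/L
k = ln2 / t½ = 0.693147 / 18.3 = 0.03788 h⁻¹
Fraction remaining after one interval: r = e^(−kτ) = e^(−0.03788 × 30.3) = 0.3173
Before dose 4, 3 doses have been given (aged 1τ, 2τ, 3τ).
C_trough = C₀ × (r + r² + … + r^3) = C₀ × r(1−r^3)/(1−r)
        = 16.08 × 0.3173 × (1 − 0.03195) / (1 − 0.3173) = 7.235 mg/L

7.24 mg/L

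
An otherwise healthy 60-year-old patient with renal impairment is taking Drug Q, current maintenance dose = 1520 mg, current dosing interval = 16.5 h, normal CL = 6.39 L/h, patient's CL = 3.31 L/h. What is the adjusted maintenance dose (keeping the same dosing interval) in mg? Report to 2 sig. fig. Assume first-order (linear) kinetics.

790 mg

To keep the same average steady-state level, dosing rate must scale with clearance.
CL ratio = 3.31 / 6.39 = 0.5180
New dose (same interval) = 1520 × 0.5180 = 787.4 mg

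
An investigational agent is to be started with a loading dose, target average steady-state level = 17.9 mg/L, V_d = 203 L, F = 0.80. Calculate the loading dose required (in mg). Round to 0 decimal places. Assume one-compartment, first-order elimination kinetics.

LD = Css × Vd / F = 17.9 × 203 / 0.80 = 4542 mg

4542 mg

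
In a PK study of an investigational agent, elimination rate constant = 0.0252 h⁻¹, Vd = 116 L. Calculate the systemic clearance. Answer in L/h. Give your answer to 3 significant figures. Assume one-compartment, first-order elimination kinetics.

CL = k × Vd = 0.0252 × 116 = 2.923 L/h

2.92 L/h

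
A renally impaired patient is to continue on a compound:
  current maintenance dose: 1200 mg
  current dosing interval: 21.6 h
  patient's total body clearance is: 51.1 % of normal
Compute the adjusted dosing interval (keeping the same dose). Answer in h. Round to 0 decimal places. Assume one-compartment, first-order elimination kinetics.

To keep the same average steady-state level, dosing rate must scale with clearance.
CL ratio = 51.1 / 100 = 0.5110
New interval (same dose) = 21.6 / 0.5110 = 42.27 h

42 h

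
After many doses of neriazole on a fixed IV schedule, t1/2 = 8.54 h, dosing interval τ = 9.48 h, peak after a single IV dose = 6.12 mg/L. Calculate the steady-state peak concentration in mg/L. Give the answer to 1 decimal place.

11.4 mg/L

k = ln2 / t½ = 0.693147 / 8.54 = 0.08116 h⁻¹
e^(−kτ) = e^(−0.08116 × 9.48) = 0.4633
Accumulation ratio R = 1 / (1 − e^(−kτ)) = 1 / (1 − 0.4633) = 1.863
Steady-state peak = C₀ × R = 6.12 × 1.863 = 11.40 mg/L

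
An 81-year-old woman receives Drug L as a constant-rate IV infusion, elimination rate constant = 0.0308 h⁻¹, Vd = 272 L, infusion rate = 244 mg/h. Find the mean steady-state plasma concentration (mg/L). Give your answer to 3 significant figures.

29.1 mg/L

CL = k × Vd = 0.03080 × 272 = 8.378 L/h
At steady state Css = R₀ / CL = 244 / 8.378 = 29.12 mg/L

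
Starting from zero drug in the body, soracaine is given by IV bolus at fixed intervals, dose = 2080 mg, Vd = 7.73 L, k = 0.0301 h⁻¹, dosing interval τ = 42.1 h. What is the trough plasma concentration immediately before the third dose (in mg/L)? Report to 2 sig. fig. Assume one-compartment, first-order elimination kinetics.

C₀ per dose = Dose / Vd = 2080 / 7.73 = 269.1 mg/L
Fraction remaining after one interval: r = e^(−kτ) = e^(−0.03010 × 42.1) = 0.2816
Before dose 3, 2 doses have been given (aged 1τ, 2τ).
C_trough = C₀ × (r + r²) = 269.1 × (0.2816 + 0.07930) = 97.12 mg/L

97 mg/L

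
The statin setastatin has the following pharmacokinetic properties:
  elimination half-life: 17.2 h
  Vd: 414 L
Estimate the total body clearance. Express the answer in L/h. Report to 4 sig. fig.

16.68 L/h

k = ln2 / t½ = 0.693147 / 17.2 = 0.04030 h⁻¹
CL = k × Vd = 0.04030 × 414 = 16.68 L/h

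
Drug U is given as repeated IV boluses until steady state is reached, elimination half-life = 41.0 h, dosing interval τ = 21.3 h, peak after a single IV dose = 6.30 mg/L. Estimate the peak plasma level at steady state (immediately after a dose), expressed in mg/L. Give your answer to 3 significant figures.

k = ln2 / t½ = 0.693147 / 41.0 = 0.01691 h⁻¹
e^(−kτ) = e^(−0.01691 × 21.3) = 0.6975
Accumulation ratio R = 1 / (1 − e^(−kτ)) = 1 / (1 − 0.6975) = 3.306
Steady-state peak = C₀ × R = 6.30 × 3.306 = 20.83 mg/L

20.8 mg/L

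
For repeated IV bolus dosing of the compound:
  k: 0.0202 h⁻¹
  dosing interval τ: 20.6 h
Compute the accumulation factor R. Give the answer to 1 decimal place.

2.9

e^(−kτ) = e^(−0.02020 × 20.6) = 0.6596
Accumulation ratio R = 1 / (1 − e^(−kτ)) = 1 / (1 − 0.6596) = 2.938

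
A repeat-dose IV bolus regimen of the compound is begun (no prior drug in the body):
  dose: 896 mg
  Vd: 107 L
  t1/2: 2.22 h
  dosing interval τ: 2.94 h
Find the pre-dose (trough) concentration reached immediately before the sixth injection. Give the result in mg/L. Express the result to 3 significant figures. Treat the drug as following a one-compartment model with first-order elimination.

C₀ per dose = Dose / Vd = 896 / 107 = 8.374 mg/L
k = ln2 / t½ = 0.693147 / 2.22 = 0.3122 h⁻¹
Fraction remaining after one interval: r = e^(−kτ) = e^(−0.3122 × 2.94) = 0.3994
Before dose 6, 5 doses have been given (aged 1τ, 2τ, 3τ, 4τ, 5τ).
C_trough = C₀ × (r + r² + … + r^5) = C₀ × r(1−r^5)/(1−r)
        = 8.374 × 0.3994 × (1 − 0.01016) / (1 − 0.3994) = 5.512 mg/L

5.51 mg/L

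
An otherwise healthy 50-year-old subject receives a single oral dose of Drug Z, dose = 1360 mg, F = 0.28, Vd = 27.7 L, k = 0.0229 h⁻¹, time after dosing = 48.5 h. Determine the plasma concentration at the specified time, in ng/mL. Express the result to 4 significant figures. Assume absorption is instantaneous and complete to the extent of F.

4528 ng/mL

Amount reaching circulation = F × Dose = 0.28 × 1360 = 380.8 mg
C₀ = F·Dose / Vd = 380.8 / 27.7 = 13.75 mg/L
C = C₀ · e^(−k·t) = 13.75 × e^(−0.02290 × 48.5)
  = 13.75 × 0.3293 = 4.528 mg/L
Convert: 4.528 mg/L × 1000 = 4528 ng/mL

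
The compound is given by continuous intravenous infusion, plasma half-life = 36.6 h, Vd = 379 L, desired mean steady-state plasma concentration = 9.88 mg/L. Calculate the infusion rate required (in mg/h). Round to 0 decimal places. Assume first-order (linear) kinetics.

71 mg/h

k = ln2 / t½ = 0.693147 / 36.6 = 0.01894 h⁻¹
CL = k × Vd = 0.01894 × 379 = 7.178 L/h
At steady state, infusion rate R₀ = Css × CL = 9.88 × 7.178 = 70.92 mg/h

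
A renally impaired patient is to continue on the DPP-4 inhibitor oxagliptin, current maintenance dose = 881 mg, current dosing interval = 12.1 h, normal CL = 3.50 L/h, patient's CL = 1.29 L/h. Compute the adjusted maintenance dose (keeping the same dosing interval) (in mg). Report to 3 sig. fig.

325 mg

To keep the same average steady-state level, dosing rate must scale with clearance.
CL ratio = 1.29 / 3.50 = 0.3686
New dose (same interval) = 881 × 0.3686 = 324.7 mg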